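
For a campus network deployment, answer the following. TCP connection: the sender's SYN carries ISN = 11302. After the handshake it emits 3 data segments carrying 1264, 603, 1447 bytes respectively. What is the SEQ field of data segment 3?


The SYN occupies sequence number ISN = 11302, so the first data byte is ISN + 1 = 11303.
SEQ of data segment i = (ISN + 1) + sum of payload sizes of segments 1..i-1.
Segment 1: SEQ = 11303, payload = 1264 bytes
Segment 2: SEQ = 12567, payload = 603 bytes
Segment 3: SEQ = 13170, payload = 1447 bytes
SEQ of segment 3 = 11303 + 1264 + 603 = 13170

13170


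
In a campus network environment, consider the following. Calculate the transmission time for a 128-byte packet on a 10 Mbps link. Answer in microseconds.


Given: packet = 128 bytes, bandwidth = 10 Mbps
Packet in bits = 128 * 8 = 1024 bits
Bandwidth = 10 * 10^6 = 10000000 bps
Time = 1024 / 10000000 seconds
Time in us = 1024 * 10^6 / 10000000 = 102.4

102.4


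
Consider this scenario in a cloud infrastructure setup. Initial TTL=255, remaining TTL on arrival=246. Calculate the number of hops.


Given: initial TTL = 255, received TTL = 246
Hops = initial TTL - received TTL
Hops = 255 - 246 = 9

9


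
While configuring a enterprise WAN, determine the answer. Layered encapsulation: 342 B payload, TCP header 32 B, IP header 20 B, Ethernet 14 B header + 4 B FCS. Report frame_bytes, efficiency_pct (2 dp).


TCP segment = 342 + 32 = 374 B
IP packet = 374 + 20 = 394 B
Ethernet frame = 394 + 14 + 4 = 412 B
Efficiency = app / frame = 342 / 412 = 0.830097 = 83.0097% -> 83.01% (2 dp)

412, 83.01


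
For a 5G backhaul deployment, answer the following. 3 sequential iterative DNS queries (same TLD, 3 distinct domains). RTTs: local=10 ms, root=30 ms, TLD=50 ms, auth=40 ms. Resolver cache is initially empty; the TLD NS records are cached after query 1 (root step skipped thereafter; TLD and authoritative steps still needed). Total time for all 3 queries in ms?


Lookup 1 (cold cache): local + root + TLD + auth = 10 + 30 + 50 + 40 = 130 ms
Lookups 2..3 (TLD NS cached -> skip root; new domain -> still ask TLD and auth): local + TLD + auth = 10 + 50 + 40 = 100 ms each
Remaining 2 lookups: 2 * 100 = 200 ms
Total = 130 + 200 = 330 ms

330


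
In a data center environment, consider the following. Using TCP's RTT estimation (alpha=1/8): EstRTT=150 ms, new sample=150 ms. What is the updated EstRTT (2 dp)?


Given: EstRTT = 150 ms, SampleRTT = 150 ms, alpha = 1/8
New EstRTT = (1 - alpha) * EstRTT + alpha * SampleRTT
(7/8) * 150 = 131.25
(1/8) * 150 = 18.75
New EstRTT = 131.25 + 18.75 = 150 ms -> 150.00 ms (2 dp)

150.00


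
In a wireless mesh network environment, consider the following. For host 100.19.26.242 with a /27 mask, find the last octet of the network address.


Given: IP = 100.19.26.242, prefix = /27
Subnet mask = 255.255.255.224
Last octet of IP: 242
Last octet of mask: 224
Network last octet = 242 AND 224 = 224

224


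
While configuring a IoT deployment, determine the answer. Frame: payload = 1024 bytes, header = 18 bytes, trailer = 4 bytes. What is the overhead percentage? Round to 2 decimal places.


Given: payload = 1024 B, header = 18 B, trailer = 4 B
Overhead bytes = header + trailer = 18 + 4 = 22
Total frame = payload + overhead = 1024 + 22 = 1046
Overhead % = 22 / 1046 * 100 = 2.1033% -> 2.10% (2 dp)

2.10


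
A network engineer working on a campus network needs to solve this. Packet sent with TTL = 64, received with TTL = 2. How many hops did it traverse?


Given: initial TTL = 64, received TTL = 2
Hops = initial TTL - received TTL
Hops = 64 - 2 = 62

62


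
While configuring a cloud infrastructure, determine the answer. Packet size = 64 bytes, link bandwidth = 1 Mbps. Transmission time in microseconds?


Given: packet = 64 bytes, bandwidth = 1 Mbps
Packet in bits = 64 * 8 = 512 bits
Bandwidth = 1 * 10^6 = 1000000 bps
Time = 512 / 1000000 seconds
Time in us = 512 * 10^6 / 1000000 = 512

512


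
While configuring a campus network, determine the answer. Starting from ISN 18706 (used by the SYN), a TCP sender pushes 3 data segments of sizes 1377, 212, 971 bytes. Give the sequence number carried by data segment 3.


The SYN occupies sequence number ISN = 18706, so the first data byte is ISN + 1 = 18707.
SEQ of data segment i = (ISN + 1) + sum of payload sizes of segments 1..i-1.
Segment 1: SEQ = 18707, payload = 1377 bytes
Segment 2: SEQ = 20084, payload = 212 bytes
Segment 3: SEQ = 20296, payload = 971 bytes
SEQ of segment 3 = 18707 + 1377 + 212 = 20296

20296


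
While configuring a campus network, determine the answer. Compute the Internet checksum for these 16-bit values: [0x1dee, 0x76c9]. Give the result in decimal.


Given words: [0x1dee, 0x76c9]
Step 1: Sum all words
Raw sum = 7662 + 30409 = 38071
One's complement = ~38071 & 0xFFFF = 27464

27464


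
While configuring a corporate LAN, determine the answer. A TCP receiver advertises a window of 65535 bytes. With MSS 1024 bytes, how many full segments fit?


Given: RWND = 65535 bytes, MSS = 1024 bytes
Full segments = floor(RWND / MSS)
Full segments = floor(65535 / 1024)
Full segments = floor(63.999) = 63

63


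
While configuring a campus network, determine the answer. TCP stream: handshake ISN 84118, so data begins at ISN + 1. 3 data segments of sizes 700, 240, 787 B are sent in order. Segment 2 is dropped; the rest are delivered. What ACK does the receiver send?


SYN uses sequence number 84118; first data byte = ISN + 1 = 84119.
Segment 1: SEQ = 84119, len = 700 B, covers [84119, 84818]
Segment 2: SEQ = 84819, len = 240 B, covers [84819, 85058] [LOST]
Segment 3: SEQ = 85059, len = 787 B, covers [85059, 85845]
In-order data received: bytes [84119, 84818] (segments 1..1).
Segment 2 missing -> gap begins at byte 84819; later segments buffered out of order.
Cumulative ACK = next expected in-order byte = 84119 + 700 = 84819

84819


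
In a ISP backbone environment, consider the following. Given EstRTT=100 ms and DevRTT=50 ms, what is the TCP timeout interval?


Given: EstRTT = 100 ms, DevRTT = 50 ms
Timeout = EstRTT + 4 * DevRTT
4 * DevRTT = 4 * 50 = 200
Timeout = 100 + 200 = 300 ms

300


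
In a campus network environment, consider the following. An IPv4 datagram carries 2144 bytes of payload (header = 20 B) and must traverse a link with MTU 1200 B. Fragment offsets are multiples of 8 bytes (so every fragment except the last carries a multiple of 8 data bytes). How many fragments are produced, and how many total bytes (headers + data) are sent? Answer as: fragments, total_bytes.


Max data per non-final fragment = floor((MTU - header)/8)*8 = floor((1200 - 20)/8)*8 = floor(1180/8)*8 = 1176 B
Final fragment needs no 8-byte alignment: it can carry up to MTU - header = 1180 B
Non-final fragments needed = ceil((payload - 1180) / 1176) = ceil(964/1176) = ceil(0.8197) = 1
Number of fragments = 1 + 1 = 2
Fragment sizes (data): 1 * 1176 B + 968 B (last, 968 <= 1180 OK)
Total bytes sent = payload + n_frags * header = 2144 + 2*20 = 2144 + 40 = 2184 B

2, 2184


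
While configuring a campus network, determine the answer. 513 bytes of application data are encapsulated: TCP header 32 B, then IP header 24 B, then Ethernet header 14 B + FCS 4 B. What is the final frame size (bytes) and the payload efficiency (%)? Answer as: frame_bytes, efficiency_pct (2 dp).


TCP segment = 513 + 32 = 545 B
IP packet = 545 + 24 = 569 B
Ethernet frame = 569 + 14 + 4 = 587 B
Efficiency = app / frame = 513 / 587 = 0.873935 = 87.3935% -> 87.39% (2 dp)

587, 87.39


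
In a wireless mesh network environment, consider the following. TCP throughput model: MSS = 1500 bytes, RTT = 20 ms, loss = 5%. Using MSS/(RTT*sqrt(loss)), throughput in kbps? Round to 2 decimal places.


Given: MSS = 1500 bytes, RTT = 20 ms, loss = 5%
RTT in seconds = 20 / 1000 = 0.02
Loss rate = 5% = 0.05
sqrt(loss) = sqrt(0.05) = 0.223606797750
Throughput (bytes/s) = 1500 / (0.02 * 0.223606797750) = 335410.1966
Throughput (kbps) = 335410.1966 * 8 / 1000 = 2683.281573 -> 2683.28 kbps (2 dp)

2683.28


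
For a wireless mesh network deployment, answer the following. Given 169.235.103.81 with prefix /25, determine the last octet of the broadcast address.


Given: IP = 169.235.103.81, prefix = /25
Host bits = 32 - 25 = 7
Network last octet = 81 AND mask = 0
Host part size = 2^7 - 1 = 127
Broadcast last octet = 0 OR 127 = 127

127


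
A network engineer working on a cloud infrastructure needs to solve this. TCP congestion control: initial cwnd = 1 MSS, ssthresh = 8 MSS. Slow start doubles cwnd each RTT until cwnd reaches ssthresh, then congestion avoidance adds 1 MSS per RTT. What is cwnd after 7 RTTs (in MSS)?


RTT 0: cwnd = 1 MSS (initial)
RTT 1: cwnd = 2 MSS (slow start, doubled)
RTT 2: cwnd = 4 MSS (slow start, doubled)
RTT 3: cwnd = 8 MSS (slow start, doubled)
RTT 4: cwnd = 9 MSS (congestion avoidance, +1)
RTT 5: cwnd = 10 MSS (congestion avoidance, +1)
RTT 6: cwnd = 11 MSS (congestion avoidance, +1)
RTT 7: cwnd = 12 MSS (congestion avoidance, +1)

12


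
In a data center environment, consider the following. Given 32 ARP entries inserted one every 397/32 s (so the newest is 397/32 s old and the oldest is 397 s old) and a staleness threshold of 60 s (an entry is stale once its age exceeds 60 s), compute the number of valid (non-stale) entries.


Ages are k * 397/32 s for k = 1..32 (spacing = 12.4062 s).
Entry k is valid iff k * 397/32 <= 60 iff k <= 32 * 60 / 397 = 4.8363
n_valid = floor(4.8363) = 4
(n_stale = 32 - 4 = 28)

4


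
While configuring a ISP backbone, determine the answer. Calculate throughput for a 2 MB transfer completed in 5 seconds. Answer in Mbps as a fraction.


Given: file = 2 MB, time = 5 s
File in Mb = 2 * 8 = 16 Mb
Throughput = 16 / 5 Mbps
Throughput = 16/5 Mbps

16/5


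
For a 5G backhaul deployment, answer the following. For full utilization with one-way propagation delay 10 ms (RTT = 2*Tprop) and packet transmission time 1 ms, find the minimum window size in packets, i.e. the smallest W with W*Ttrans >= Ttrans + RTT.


Given: Ttrans = 1 ms, RTT = 20 ms (= 2 * Tprop, Tprop = 10 ms)
Time until first ACK returns = Ttrans + RTT = 1 + 20 = 21 ms
Need W * Ttrans >= Ttrans + RTT  ->  W >= (Ttrans + RTT) / Ttrans
(Ttrans + RTT) / Ttrans = 21 / 1 = 21
W_min = ceil(21) = 21

21


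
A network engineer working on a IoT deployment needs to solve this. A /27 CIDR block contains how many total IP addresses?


Given: CIDR prefix /27
Host bits = 32 - 27 = 5
Total addresses = 2^5 = 32

32


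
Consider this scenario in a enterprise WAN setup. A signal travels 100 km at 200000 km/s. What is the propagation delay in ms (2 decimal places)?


Given: distance = 100 km, speed = 200000 km/s
Delay = distance / speed = 100 / 200000 seconds
Delay in ms = 100 * 1000 / 200000
Delay = 0.5000 ms
Rounded to 2 dp = 0.50 ms

0.50


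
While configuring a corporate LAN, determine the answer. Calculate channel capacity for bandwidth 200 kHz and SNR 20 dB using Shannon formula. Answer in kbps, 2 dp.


Given: B = 200 kHz, SNR = 20 dB
SNR linear = 10^(20/10) = 100
1 + SNR = 101
log2(101) = 6.6582114828
C = 200 * 1000 * 6.6582114828 = 1331642.2966 bps
C = 1331.642297 kbps -> 1331.64 kbps (2 dp)

1331.64


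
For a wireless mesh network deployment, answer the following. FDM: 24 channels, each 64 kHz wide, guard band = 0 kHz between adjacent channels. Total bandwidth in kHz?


Given: 24 channels, 64 kHz each, guard = 0 kHz
Channel bandwidth = 24 * 64 = 1536 kHz
Guard bands = 23 gaps * 0 kHz = 0 kHz
Total = 1536 + 0 = 1536 kHz

1536


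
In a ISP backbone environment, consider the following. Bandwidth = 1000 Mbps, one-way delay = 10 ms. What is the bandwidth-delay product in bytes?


Given: bandwidth = 1000 Mbps, delay = 10 ms
BDP in bits = 1000 * 10^6 * 10 / 1000
BDP in bits = 10000000
BDP in bytes = 10000000 / 8 = 1250000

1250000


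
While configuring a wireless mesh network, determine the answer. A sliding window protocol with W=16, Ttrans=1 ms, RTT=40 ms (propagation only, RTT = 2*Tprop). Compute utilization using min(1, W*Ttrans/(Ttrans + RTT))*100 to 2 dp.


Given: W = 16, Ttrans = 1 ms, RTT = 40 ms (= 2 * Tprop, Tprop = 20 ms)
Cycle time = Ttrans + RTT = 1 + 40 = 41 ms (first packet sent until its ACK returns)
W * Ttrans = 16 * 1 = 16 ms of sending per cycle
W * Ttrans / (Ttrans + RTT) = 16 / 41 = 0.390244
U = min(1, 0.390244) = 0.390244
U% = 39.02%

39.02


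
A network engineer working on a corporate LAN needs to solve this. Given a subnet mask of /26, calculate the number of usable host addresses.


Given: subnet mask /26
Host bits = 32 - 26 = 6
Total addresses = 2^6 = 64
Usable hosts = 64 - 2 (network + broadcast) = 62

62


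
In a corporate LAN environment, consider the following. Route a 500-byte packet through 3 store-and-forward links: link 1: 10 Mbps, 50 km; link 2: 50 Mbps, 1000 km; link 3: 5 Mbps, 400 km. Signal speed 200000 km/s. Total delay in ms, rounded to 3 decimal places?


Packet = 500 bytes = 4000 bits. Store-and-forward: sum (t_trans + t_prop) per link.
Link 1: t_trans = 4000/(10*10^6) s = 0.4000 ms; t_prop = 50/200000 s = 0.2500 ms; subtotal = 0.6500 ms
Link 2: t_trans = 4000/(50*10^6) s = 0.0800 ms; t_prop = 1000/200000 s = 5.0000 ms; subtotal = 5.0800 ms
Link 3: t_trans = 4000/(5*10^6) s = 0.8000 ms; t_prop = 400/200000 s = 2.0000 ms; subtotal = 2.8000 ms
End-to-end = 0.6500 + 5.0800 + 2.8000 = 8.5300 ms -> 8.530 ms (3 dp)

8.530


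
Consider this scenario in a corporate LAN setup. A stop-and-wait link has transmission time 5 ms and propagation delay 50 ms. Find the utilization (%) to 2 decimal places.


Given: Ttrans = 5 ms, Tprop = 50 ms
RTT = 2 * Tprop = 2 * 50 = 100 ms
U = Ttrans / (Ttrans + RTT)
U = 5 / (5 + 100)
U = 5 / 105 = 0.047619
U% = 4.76%

4.76


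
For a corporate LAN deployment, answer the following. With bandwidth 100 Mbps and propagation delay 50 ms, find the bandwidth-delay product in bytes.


Given: bandwidth = 100 Mbps, delay = 50 ms
BDP in bits = 100 * 10^6 * 50 / 1000
BDP in bits = 5000000
BDP in bytes = 5000000 / 8 = 625000

625000


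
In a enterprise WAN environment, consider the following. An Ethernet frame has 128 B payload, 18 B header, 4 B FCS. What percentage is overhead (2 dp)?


Given: payload = 128 B, header = 18 B, trailer = 4 B
Overhead bytes = header + trailer = 18 + 4 = 22
Total frame = payload + overhead = 128 + 22 = 150
Overhead % = 22 / 150 * 100 = 14.6667% -> 14.67% (2 dp)

14.67


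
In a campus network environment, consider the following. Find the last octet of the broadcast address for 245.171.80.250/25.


Given: IP = 245.171.80.250, prefix = /25
Host bits = 32 - 25 = 7
Network last octet = 250 AND mask = 128
Host part size = 2^7 - 1 = 127
Broadcast last octet = 128 OR 127 = 255

255


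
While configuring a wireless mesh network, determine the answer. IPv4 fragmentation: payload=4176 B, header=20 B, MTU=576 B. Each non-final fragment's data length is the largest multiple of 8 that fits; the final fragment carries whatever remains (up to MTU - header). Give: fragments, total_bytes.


Max data per non-final fragment = floor((MTU - header)/8)*8 = floor((576 - 20)/8)*8 = floor(556/8)*8 = 552 B
Final fragment needs no 8-byte alignment: it can carry up to MTU - header = 556 B
Non-final fragments needed = ceil((payload - 556) / 552) = ceil(3620/552) = ceil(6.5580) = 7
Number of fragments = 7 + 1 = 8
Fragment sizes (data): 7 * 552 B + 312 B (last, 312 <= 556 OK)
Total bytes sent = payload + n_frags * header = 4176 + 8*20 = 4176 + 160 = 4336 B

8, 4336


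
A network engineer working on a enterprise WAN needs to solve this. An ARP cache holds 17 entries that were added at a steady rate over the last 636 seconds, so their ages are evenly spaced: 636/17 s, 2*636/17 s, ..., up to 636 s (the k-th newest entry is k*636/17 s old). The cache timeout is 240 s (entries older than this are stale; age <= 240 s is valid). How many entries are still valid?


Ages are k * 636/17 s for k = 1..17 (spacing = 37.4118 s).
Entry k is valid iff k * 636/17 <= 240 iff k <= 17 * 240 / 636 = 6.4151
n_valid = floor(6.4151) = 6
(n_stale = 17 - 6 = 11)

6


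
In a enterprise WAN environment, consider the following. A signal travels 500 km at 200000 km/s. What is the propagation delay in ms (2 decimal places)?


Given: distance = 500 km, speed = 200000 km/s
Delay = distance / speed = 500 / 200000 seconds
Delay in ms = 500 * 1000 / 200000
Delay = 2.5000 ms
Rounded to 2 dp = 2.50 ms

2.50


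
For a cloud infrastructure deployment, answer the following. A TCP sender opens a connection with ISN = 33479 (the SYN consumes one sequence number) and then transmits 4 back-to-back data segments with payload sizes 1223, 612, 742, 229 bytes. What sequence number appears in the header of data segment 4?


The SYN occupies sequence number ISN = 33479, so the first data byte is ISN + 1 = 33480.
SEQ of data segment i = (ISN + 1) + sum of payload sizes of segments 1..i-1.
Segment 1: SEQ = 33480, payload = 1223 bytes
Segment 2: SEQ = 34703, payload = 612 bytes
Segment 3: SEQ = 35315, payload = 742 bytes
Segment 4: SEQ = 36057, payload = 229 bytes
SEQ of segment 4 = 33480 + 1223 + 612 + 742 = 36057

36057


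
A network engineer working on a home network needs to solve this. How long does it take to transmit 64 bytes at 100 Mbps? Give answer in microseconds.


Given: packet = 64 bytes, bandwidth = 100 Mbps
Packet in bits = 64 * 8 = 512 bits
Bandwidth = 100 * 10^6 = 100000000 bps
Time = 512 / 100000000 seconds
Time in us = 512 * 10^6 / 100000000 = 5.12

5.12


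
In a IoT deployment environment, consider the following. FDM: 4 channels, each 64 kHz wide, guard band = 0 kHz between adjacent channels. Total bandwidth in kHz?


Given: 4 channels, 64 kHz each, guard = 0 kHz
Channel bandwidth = 4 * 64 = 256 kHz
Guard bands = 3 gaps * 0 kHz = 0 kHz
Total = 256 + 0 = 256 kHz

256


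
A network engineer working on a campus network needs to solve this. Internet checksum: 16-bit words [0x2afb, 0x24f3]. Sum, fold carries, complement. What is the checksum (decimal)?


Given words: [0x2afb, 0x24f3]
Step 1: Sum all words
Raw sum = 11003 + 9459 = 20462
One's complement = ~20462 & 0xFFFF = 45073

45073


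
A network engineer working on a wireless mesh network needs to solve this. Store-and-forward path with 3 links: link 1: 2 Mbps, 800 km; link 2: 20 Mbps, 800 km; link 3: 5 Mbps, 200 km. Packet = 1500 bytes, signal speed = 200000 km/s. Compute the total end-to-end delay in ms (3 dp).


Packet = 1500 bytes = 12000 bits. Store-and-forward: sum (t_trans + t_prop) per link.
Link 1: t_trans = 12000/(2*10^6) s = 6.0000 ms; t_prop = 800/200000 s = 4.0000 ms; subtotal = 10.0000 ms
Link 2: t_trans = 12000/(20*10^6) s = 0.6000 ms; t_prop = 800/200000 s = 4.0000 ms; subtotal = 4.6000 ms
Link 3: t_trans = 12000/(5*10^6) s = 2.4000 ms; t_prop = 200/200000 s = 1.0000 ms; subtotal = 3.4000 ms
End-to-end = 10.0000 + 4.6000 + 3.4000 = 18.0000 ms -> 18.000 ms (3 dp)

18.000


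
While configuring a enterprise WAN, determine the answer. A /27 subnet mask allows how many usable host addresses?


Given: subnet mask /27
Host bits = 32 - 27 = 5
Total addresses = 2^5 = 32
Usable hosts = 32 - 2 (network + broadcast) = 30

30


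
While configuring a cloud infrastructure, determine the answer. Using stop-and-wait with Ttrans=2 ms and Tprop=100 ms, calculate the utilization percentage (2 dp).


Given: Ttrans = 2 ms, Tprop = 100 ms
RTT = 2 * Tprop = 2 * 100 = 200 ms
U = Ttrans / (Ttrans + RTT)
U = 2 / (2 + 200)
U = 2 / 202 = 0.009901
U% = 0.99%

0.99


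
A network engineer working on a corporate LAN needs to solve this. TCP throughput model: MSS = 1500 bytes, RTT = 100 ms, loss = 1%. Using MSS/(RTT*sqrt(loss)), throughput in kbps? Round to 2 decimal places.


Given: MSS = 1500 bytes, RTT = 100 ms, loss = 1%
RTT in seconds = 100 / 1000 = 0.1
Loss rate = 1% = 0.01
sqrt(loss) = sqrt(0.01) = 0.1
Throughput (bytes/s) = 1500 / (0.1 * 0.1) = 150000.0000
Throughput (kbps) = 150000.0000 * 8 / 1000 = 1200.000000 -> 1200.00 kbps (2 dp)

1200.00


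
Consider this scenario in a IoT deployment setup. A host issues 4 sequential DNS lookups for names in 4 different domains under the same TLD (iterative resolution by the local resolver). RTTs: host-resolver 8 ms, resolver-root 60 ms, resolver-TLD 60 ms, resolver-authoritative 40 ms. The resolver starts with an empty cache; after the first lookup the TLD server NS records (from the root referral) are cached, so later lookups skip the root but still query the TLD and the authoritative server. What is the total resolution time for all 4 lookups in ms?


Lookup 1 (cold cache): local + root + TLD + auth = 8 + 60 + 60 + 40 = 168 ms
Lookups 2..4 (TLD NS cached -> skip root; new domain -> still ask TLD and auth): local + TLD + auth = 8 + 60 + 40 = 108 ms each
Remaining 3 lookups: 3 * 108 = 324 ms
Total = 168 + 324 = 492 ms

492


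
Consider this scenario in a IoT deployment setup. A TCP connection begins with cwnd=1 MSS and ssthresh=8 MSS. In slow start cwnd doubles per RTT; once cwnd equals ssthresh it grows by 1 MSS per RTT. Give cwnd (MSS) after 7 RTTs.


RTT 0: cwnd = 1 MSS (initial)
RTT 1: cwnd = 2 MSS (slow start, doubled)
RTT 2: cwnd = 4 MSS (slow start, doubled)
RTT 3: cwnd = 8 MSS (slow start, doubled)
RTT 4: cwnd = 9 MSS (congestion avoidance, +1)
RTT 5: cwnd = 10 MSS (congestion avoidance, +1)
RTT 6: cwnd = 11 MSS (congestion avoidance, +1)
RTT 7: cwnd = 12 MSS (congestion avoidance, +1)

12


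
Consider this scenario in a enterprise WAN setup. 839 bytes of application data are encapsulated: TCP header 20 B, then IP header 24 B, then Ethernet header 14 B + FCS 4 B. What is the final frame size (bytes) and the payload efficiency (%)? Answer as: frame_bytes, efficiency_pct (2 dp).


TCP segment = 839 + 20 = 859 B
IP packet = 859 + 24 = 883 B
Ethernet frame = 883 + 14 + 4 = 901 B
Efficiency = app / frame = 839 / 901 = 0.931188 = 93.1188% -> 93.12% (2 dp)

901, 93.12


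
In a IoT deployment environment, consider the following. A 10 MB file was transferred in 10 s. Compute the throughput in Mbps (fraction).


Given: file = 10 MB, time = 10 s
File in Mb = 10 * 8 = 80 Mb
Throughput = 80 / 10 Mbps
Throughput = 8 Mbps

8


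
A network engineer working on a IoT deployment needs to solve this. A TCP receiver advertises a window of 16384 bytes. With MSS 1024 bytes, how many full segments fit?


Given: RWND = 16384 bytes, MSS = 1024 bytes
Full segments = floor(RWND / MSS)
Full segments = floor(16384 / 1024)
Full segments = floor(16.0) = 16

16


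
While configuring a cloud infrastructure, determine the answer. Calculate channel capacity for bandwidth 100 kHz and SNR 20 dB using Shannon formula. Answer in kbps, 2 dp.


Given: B = 100 kHz, SNR = 20 dB
SNR linear = 10^(20/10) = 100
1 + SNR = 101
log2(101) = 6.6582114828
C = 100 * 1000 * 6.6582114828 = 665821.1483 bps
C = 665.821148 kbps -> 665.82 kbps (2 dp)

665.82


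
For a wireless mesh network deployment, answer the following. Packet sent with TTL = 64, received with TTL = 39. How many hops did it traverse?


Given: initial TTL = 64, received TTL = 39
Hops = initial TTL - received TTL
Hops = 64 - 39 = 25

25


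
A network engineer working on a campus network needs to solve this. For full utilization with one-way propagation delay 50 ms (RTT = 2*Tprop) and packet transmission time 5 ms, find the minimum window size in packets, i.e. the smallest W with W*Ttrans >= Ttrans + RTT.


Given: Ttrans = 5 ms, RTT = 100 ms (= 2 * Tprop, Tprop = 50 ms)
Time until first ACK returns = Ttrans + RTT = 5 + 100 = 105 ms
Need W * Ttrans >= Ttrans + RTT  ->  W >= (Ttrans + RTT) / Ttrans
(Ttrans + RTT) / Ttrans = 105 / 5 = 21
W_min = ceil(21) = 21

21


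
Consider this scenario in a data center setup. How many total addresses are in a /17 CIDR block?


Given: CIDR prefix /17
Host bits = 32 - 17 = 15
Total addresses = 2^15 = 32768

32768


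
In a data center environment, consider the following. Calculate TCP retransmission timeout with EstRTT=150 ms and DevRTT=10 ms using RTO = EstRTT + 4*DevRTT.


Given: EstRTT = 150 ms, DevRTT = 10 ms
Timeout = EstRTT + 4 * DevRTT
4 * DevRTT = 4 * 10 = 40
Timeout = 150 + 40 = 190 ms

190


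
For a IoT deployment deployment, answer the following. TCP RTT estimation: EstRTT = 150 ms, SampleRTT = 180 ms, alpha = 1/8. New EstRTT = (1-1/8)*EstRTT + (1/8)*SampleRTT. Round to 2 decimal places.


Given: EstRTT = 150 ms, SampleRTT = 180 ms, alpha = 1/8
New EstRTT = (1 - alpha) * EstRTT + alpha * SampleRTT
(7/8) * 150 = 131.25
(1/8) * 180 = 22.5
New EstRTT = 131.25 + 22.5 = 153.75 ms -> 153.75 ms (2 dp)

153.75


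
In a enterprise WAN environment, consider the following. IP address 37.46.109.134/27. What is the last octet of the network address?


Given: IP = 37.46.109.134, prefix = /27
Subnet mask = 255.255.255.224
Last octet of IP: 134
Last octet of mask: 224
Network last octet = 134 AND 224 = 128

128


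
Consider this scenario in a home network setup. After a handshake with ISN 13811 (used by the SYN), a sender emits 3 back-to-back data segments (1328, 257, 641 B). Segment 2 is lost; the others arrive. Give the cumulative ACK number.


SYN uses sequence number 13811; first data byte = ISN + 1 = 13812.
Segment 1: SEQ = 13812, len = 1328 B, covers [13812, 15139]
Segment 2: SEQ = 15140, len = 257 B, covers [15140, 15396] [LOST]
Segment 3: SEQ = 15397, len = 641 B, covers [15397, 16037]
In-order data received: bytes [13812, 15139] (segments 1..1).
Segment 2 missing -> gap begins at byte 15140; later segments buffered out of order.
Cumulative ACK = next expected in-order byte = 13812 + 1328 = 15140

15140


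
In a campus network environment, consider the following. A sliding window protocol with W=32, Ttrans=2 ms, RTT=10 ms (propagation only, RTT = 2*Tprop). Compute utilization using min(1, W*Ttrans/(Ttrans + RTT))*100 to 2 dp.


Given: W = 32, Ttrans = 2 ms, RTT = 10 ms (= 2 * Tprop, Tprop = 5 ms)
Cycle time = Ttrans + RTT = 2 + 10 = 12 ms (first packet sent until its ACK returns)
W * Ttrans = 32 * 2 = 64 ms of sending per cycle
W * Ttrans / (Ttrans + RTT) = 64 / 12 = 5.333333
U = min(1, 5.333333) = 1.000000
U% = 100.00%

100.00


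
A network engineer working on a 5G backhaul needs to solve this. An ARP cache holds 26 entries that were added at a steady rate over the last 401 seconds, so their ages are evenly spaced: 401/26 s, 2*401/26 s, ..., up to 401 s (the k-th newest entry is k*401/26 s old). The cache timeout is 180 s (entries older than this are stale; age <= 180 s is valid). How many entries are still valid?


Ages are k * 401/26 s for k = 1..26 (spacing = 15.4231 s).
Entry k is valid iff k * 401/26 <= 180 iff k <= 26 * 180 / 401 = 11.6708
n_valid = floor(11.6708) = 11
(n_stale = 26 - 11 = 15)

11


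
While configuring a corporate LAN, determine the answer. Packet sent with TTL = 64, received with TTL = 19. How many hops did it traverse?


Given: initial TTL = 64, received TTL = 19
Hops = initial TTL - received TTL
Hops = 64 - 19 = 45

45


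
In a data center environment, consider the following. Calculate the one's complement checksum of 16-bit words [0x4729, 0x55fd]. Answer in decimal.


Given words: [0x4729, 0x55fd]
Step 1: Sum all words
Raw sum = 18217 + 22013 = 40230
One's complement = ~40230 & 0xFFFF = 25305

25305


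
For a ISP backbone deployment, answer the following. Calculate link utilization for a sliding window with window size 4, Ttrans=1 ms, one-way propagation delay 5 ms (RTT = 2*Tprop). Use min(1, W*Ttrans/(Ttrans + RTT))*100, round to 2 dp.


Given: W = 4, Ttrans = 1 ms, RTT = 10 ms (= 2 * Tprop, Tprop = 5 ms)
Cycle time = Ttrans + RTT = 1 + 10 = 11 ms (first packet sent until its ACK returns)
W * Ttrans = 4 * 1 = 4 ms of sending per cycle
W * Ttrans / (Ttrans + RTT) = 4 / 11 = 0.363636
U = min(1, 0.363636) = 0.363636
U% = 36.36%

36.36


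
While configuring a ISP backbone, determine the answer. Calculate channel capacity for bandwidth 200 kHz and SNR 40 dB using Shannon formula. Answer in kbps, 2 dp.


Given: B = 200 kHz, SNR = 40 dB
SNR linear = 10^(40/10) = 10000
1 + SNR = 10001
log2(10001) = 13.2878566418
C = 200 * 1000 * 13.2878566418 = 2657571.3284 bps
C = 2657.571328 kbps -> 2657.57 kbps (2 dp)

2657.57


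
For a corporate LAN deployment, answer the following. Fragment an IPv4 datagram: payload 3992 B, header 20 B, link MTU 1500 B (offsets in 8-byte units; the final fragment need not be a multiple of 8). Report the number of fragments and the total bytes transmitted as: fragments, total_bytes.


Max data per non-final fragment = floor((MTU - header)/8)*8 = floor((1500 - 20)/8)*8 = floor(1480/8)*8 = 1480 B
Final fragment needs no 8-byte alignment: it can carry up to MTU - header = 1480 B
Non-final fragments needed = ceil((payload - 1480) / 1480) = ceil(2512/1480) = ceil(1.6973) = 2
Number of fragments = 2 + 1 = 3
Fragment sizes (data): 2 * 1480 B + 1032 B (last, 1032 <= 1480 OK)
Total bytes sent = payload + n_frags * header = 3992 + 3*20 = 3992 + 60 = 4052 B

3, 4052


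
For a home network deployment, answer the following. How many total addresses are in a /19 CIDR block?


Given: CIDR prefix /19
Host bits = 32 - 19 = 13
Total addresses = 2^13 = 8192

8192


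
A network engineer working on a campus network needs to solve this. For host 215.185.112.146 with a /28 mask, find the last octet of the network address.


Given: IP = 215.185.112.146, prefix = /28
Subnet mask = 255.255.255.240
Last octet of IP: 146
Last octet of mask: 240
Network last octet = 146 AND 240 = 144

144


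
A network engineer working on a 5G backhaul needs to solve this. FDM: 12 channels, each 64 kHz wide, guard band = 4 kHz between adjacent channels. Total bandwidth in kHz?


Given: 12 channels, 64 kHz each, guard = 4 kHz
Channel bandwidth = 12 * 64 = 768 kHz
Guard bands = 11 gaps * 4 kHz = 44 kHz
Total = 768 + 44 = 812 kHz

812


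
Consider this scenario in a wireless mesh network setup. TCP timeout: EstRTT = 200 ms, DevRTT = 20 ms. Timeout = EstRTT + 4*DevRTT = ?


Given: EstRTT = 200 ms, DevRTT = 20 ms
Timeout = EstRTT + 4 * DevRTT
4 * DevRTT = 4 * 20 = 80
Timeout = 200 + 80 = 280 ms

280


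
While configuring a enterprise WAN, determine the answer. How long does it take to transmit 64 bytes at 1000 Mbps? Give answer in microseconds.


Given: packet = 64 bytes, bandwidth = 1000 Mbps
Packet in bits = 64 * 8 = 512 bits
Bandwidth = 1000 * 10^6 = 1000000000 bps
Time = 512 / 1000000000 seconds
Time in us = 512 * 10^6 / 1000000000 = 0.512

0.512


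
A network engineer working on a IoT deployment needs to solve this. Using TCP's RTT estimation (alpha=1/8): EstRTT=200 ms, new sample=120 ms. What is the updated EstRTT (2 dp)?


Given: EstRTT = 200 ms, SampleRTT = 120 ms, alpha = 1/8
New EstRTT = (1 - alpha) * EstRTT + alpha * SampleRTT
(7/8) * 200 = 175
(1/8) * 120 = 15
New EstRTT = 175 + 15 = 190 ms -> 190.00 ms (2 dp)

190.00


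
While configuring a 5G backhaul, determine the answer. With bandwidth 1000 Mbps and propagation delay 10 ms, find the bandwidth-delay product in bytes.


Given: bandwidth = 1000 Mbps, delay = 10 ms
BDP in bits = 1000 * 10^6 * 10 / 1000
BDP in bits = 10000000
BDP in bytes = 10000000 / 8 = 1250000

1250000


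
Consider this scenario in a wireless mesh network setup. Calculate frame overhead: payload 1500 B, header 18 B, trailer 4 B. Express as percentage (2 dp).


Given: payload = 1500 B, header = 18 B, trailer = 4 B
Overhead bytes = header + trailer = 18 + 4 = 22
Total frame = payload + overhead = 1500 + 22 = 1522
Overhead % = 22 / 1522 * 100 = 1.4455% -> 1.45% (2 dp)

1.45


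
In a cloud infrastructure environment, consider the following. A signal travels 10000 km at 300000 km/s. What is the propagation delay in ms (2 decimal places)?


Given: distance = 10000 km, speed = 300000 km/s
Delay = distance / speed = 10000 / 300000 seconds
Delay in ms = 10000 * 1000 / 300000
Delay = 33.3333 ms
Rounded to 2 dp = 33.33 ms

33.33


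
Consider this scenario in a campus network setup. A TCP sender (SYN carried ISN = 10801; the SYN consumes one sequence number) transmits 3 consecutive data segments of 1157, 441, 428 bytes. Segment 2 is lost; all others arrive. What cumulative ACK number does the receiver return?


SYN uses sequence number 10801; first data byte = ISN + 1 = 10802.
Segment 1: SEQ = 10802, len = 1157 B, covers [10802, 11958]
Segment 2: SEQ = 11959, len = 441 B, covers [11959, 12399] [LOST]
Segment 3: SEQ = 12400, len = 428 B, covers [12400, 12827]
In-order data received: bytes [10802, 11958] (segments 1..1).
Segment 2 missing -> gap begins at byte 11959; later segments buffered out of order.
Cumulative ACK = next expected in-order byte = 10802 + 1157 = 11959

11959


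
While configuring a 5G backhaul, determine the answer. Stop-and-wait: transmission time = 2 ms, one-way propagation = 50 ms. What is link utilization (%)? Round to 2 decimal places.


Given: Ttrans = 2 ms, Tprop = 50 ms
RTT = 2 * Tprop = 2 * 50 = 100 ms
U = Ttrans / (Ttrans + RTT)
U = 2 / (2 + 100)
U = 2 / 102 = 0.019608
U% = 1.96%

1.96


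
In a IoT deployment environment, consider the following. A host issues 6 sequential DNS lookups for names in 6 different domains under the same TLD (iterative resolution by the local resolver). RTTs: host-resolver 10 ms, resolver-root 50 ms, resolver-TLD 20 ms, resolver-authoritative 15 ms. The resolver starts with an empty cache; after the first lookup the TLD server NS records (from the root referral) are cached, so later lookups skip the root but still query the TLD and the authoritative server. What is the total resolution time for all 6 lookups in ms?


Lookup 1 (cold cache): local + root + TLD + auth = 10 + 50 + 20 + 15 = 95 ms
Lookups 2..6 (TLD NS cached -> skip root; new domain -> still ask TLD and auth): local + TLD + auth = 10 + 20 + 15 = 45 ms each
Remaining 5 lookups: 5 * 45 = 225 ms
Total = 95 + 225 = 320 ms

320


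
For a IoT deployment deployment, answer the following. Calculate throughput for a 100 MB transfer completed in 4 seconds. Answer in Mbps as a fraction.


Given: file = 100 MB, time = 4 s
File in Mb = 100 * 8 = 800 Mb
Throughput = 800 / 4 Mbps
Throughput = 200 Mbps

200


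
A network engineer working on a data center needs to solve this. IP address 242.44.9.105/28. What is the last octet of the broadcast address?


Given: IP = 242.44.9.105, prefix = /28
Host bits = 32 - 28 = 4
Network last octet = 105 AND mask = 96
Host part size = 2^4 - 1 = 15
Broadcast last octet = 96 OR 15 = 111

111


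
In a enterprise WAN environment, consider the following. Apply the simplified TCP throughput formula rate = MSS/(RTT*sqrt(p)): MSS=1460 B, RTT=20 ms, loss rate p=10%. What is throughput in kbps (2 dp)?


Given: MSS = 1460 bytes, RTT = 20 ms, loss = 10%
RTT in seconds = 20 / 1000 = 0.02
Loss rate = 10% = 0.1
sqrt(loss) = sqrt(0.1) = 0.316227766017
Throughput (bytes/s) = 1460 / (0.02 * 0.316227766017) = 230846.2692
Throughput (kbps) = 230846.2692 * 8 / 1000 = 1846.770154 -> 1846.77 kbps (2 dp)

1846.77


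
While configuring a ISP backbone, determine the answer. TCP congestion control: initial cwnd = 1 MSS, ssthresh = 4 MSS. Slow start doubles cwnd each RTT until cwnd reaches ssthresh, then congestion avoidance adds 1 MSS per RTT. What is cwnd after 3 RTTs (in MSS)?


RTT 0: cwnd = 1 MSS (initial)
RTT 1: cwnd = 2 MSS (slow start, doubled)
RTT 2: cwnd = 4 MSS (slow start, doubled)
RTT 3: cwnd = 5 MSS (congestion avoidance, +1)

5


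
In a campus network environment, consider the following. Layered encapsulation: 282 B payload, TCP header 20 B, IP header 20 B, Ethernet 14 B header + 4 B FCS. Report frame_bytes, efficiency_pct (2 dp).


TCP segment = 282 + 20 = 302 B
IP packet = 302 + 20 = 322 B
Ethernet frame = 322 + 14 + 4 = 340 B
Efficiency = app / frame = 282 / 340 = 0.829412 = 82.9412% -> 82.94% (2 dp)

340, 82.94


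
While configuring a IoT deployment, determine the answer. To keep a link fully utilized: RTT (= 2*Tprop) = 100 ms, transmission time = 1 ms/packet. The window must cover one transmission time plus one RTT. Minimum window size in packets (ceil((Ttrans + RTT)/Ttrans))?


Given: Ttrans = 1 ms, RTT = 100 ms (= 2 * Tprop, Tprop = 50 ms)
Time until first ACK returns = Ttrans + RTT = 1 + 100 = 101 ms
Need W * Ttrans >= Ttrans + RTT  ->  W >= (Ttrans + RTT) / Ttrans
(Ttrans + RTT) / Ttrans = 101 / 1 = 101
W_min = ceil(101) = 101

101


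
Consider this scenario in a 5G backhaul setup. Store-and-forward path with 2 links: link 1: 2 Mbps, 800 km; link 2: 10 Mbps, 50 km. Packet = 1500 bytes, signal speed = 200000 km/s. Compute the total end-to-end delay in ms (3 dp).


Packet = 1500 bytes = 12000 bits. Store-and-forward: sum (t_trans + t_prop) per link.
Link 1: t_trans = 12000/(2*10^6) s = 6.0000 ms; t_prop = 800/200000 s = 4.0000 ms; subtotal = 10.0000 ms
Link 2: t_trans = 12000/(10*10^6) s = 1.2000 ms; t_prop = 50/200000 s = 0.2500 ms; subtotal = 1.4500 ms
End-to-end = 10.0000 + 1.4500 = 11.4500 ms -> 11.450 ms (3 dp)

11.450


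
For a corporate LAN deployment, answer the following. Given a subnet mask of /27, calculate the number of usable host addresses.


Given: subnet mask /27
Host bits = 32 - 27 = 5
Total addresses = 2^5 = 32
Usable hosts = 32 - 2 (network + broadcast) = 30

30


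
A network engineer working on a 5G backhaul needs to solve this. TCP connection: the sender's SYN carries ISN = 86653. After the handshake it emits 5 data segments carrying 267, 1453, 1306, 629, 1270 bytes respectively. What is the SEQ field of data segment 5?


The SYN occupies sequence number ISN = 86653, so the first data byte is ISN + 1 = 86654.
SEQ of data segment i = (ISN + 1) + sum of payload sizes of segments 1..i-1.
Segment 1: SEQ = 86654, payload = 267 bytes
Segment 2: SEQ = 86921, payload = 1453 bytes
Segment 3: SEQ = 88374, payload = 1306 bytes
Segment 4: SEQ = 89680, payload = 629 bytes
Segment 5: SEQ = 90309, payload = 1270 bytes
SEQ of segment 5 = 86654 + 267 + 1453 + 1306 + 629 = 90309

90309


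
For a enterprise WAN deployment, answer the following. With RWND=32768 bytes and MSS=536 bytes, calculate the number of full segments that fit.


Given: RWND = 32768 bytes, MSS = 536 bytes
Full segments = floor(RWND / MSS)
Full segments = floor(32768 / 536)
Full segments = floor(61.1343) = 61

61


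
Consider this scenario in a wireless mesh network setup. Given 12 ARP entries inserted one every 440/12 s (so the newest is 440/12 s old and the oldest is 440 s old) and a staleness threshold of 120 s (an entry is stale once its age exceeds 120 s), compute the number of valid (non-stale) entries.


Ages are k * 440/12 s for k = 1..12 (spacing = 36.6667 s).
Entry k is valid iff k * 440/12 <= 120 iff k <= 12 * 120 / 440 = 3.2727
n_valid = floor(3.2727) = 3
(n_stale = 12 - 3 = 9)

3


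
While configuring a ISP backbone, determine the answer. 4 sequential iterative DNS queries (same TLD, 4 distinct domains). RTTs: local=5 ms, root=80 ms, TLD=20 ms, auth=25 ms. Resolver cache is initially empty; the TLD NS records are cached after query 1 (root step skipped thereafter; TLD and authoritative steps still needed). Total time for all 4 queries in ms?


Lookup 1 (cold cache): local + root + TLD + auth = 5 + 80 + 20 + 25 = 130 ms
Lookups 2..4 (TLD NS cached -> skip root; new domain -> still ask TLD and auth): local + TLD + auth = 5 + 20 + 25 = 50 ms each
Remaining 3 lookups: 3 * 50 = 150 ms
Total = 130 + 150 = 280 ms

280


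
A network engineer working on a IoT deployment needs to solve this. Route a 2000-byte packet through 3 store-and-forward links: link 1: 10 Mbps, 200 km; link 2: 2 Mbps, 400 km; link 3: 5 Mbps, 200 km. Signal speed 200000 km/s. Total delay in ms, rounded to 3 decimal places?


Packet = 2000 bytes = 16000 bits. Store-and-forward: sum (t_trans + t_prop) per link.
Link 1: t_trans = 16000/(10*10^6) s = 1.6000 ms; t_prop = 200/200000 s = 1.0000 ms; subtotal = 2.6000 ms
Link 2: t_trans = 16000/(2*10^6) s = 8.0000 ms; t_prop = 400/200000 s = 2.0000 ms; subtotal = 10.0000 ms
Link 3: t_trans = 16000/(5*10^6) s = 3.2000 ms; t_prop = 200/200000 s = 1.0000 ms; subtotal = 4.2000 ms
End-to-end = 2.6000 + 10.0000 + 4.2000 = 16.8000 ms -> 16.800 ms (3 dp)

16.800
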